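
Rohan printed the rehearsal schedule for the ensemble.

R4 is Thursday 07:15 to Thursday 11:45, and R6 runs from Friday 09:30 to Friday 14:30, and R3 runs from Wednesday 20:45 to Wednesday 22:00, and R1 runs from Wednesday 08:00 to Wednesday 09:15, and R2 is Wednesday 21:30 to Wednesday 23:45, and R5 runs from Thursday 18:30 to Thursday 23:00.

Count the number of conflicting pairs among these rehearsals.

Sorted by start: R1, R3, R2, R4, R5, R6.
R3 starts after R1 ends — done with R1.
R2 starts before R3 ends → R3 and R2 overlap.
R4 starts after R3 ends — done with R3.
R4 starts after R2 ends — done with R2.
R5 starts after R4 ends — done with R4.
R6 starts after R5 ends.
Overlapping pairs: R2 & R3 — 1 in total.

1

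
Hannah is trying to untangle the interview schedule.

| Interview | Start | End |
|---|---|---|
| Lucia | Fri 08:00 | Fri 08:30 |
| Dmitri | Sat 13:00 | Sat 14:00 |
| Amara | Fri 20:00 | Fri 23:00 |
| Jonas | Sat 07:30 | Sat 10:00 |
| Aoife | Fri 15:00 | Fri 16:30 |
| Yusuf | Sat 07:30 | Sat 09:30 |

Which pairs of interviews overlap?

Sorted by start: Lucia, Aoife, Amara, Jonas, Yusuf, Dmitri.
Aoife starts after Lucia ends — done with Lucia.
Amara starts after Aoife ends — done with Aoife.
Jonas starts after Amara ends — done with Amara.
Yusuf starts before Jonas ends → Jonas and Yusuf overlap.
Dmitri starts after Jonas ends.
Dmitri starts after Yusuf ends.

Jonas & Yusuf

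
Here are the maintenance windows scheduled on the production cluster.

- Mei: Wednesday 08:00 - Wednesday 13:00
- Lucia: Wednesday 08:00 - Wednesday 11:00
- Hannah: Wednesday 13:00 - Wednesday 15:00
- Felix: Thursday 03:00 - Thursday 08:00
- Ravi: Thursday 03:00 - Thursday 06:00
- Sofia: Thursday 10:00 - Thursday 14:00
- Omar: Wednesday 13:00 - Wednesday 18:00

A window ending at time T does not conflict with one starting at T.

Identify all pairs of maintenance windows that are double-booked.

Two intervals overlap when each starts before the other ends.
Sorted by start: Mei, Lucia, Hannah, Omar, Felix, Ravi, Sofia.
Lucia starts before Mei ends → Mei and Lucia overlap.
Hannah starts exactly when Mei ends (back-to-back, no overlap), so nothing later overlaps Mei either.
Hannah starts after Lucia ends, so nothing later overlaps Lucia either.
Omar starts before Hannah ends → Hannah and Omar overlap.
Felix starts after Hannah ends, so nothing later overlaps Hannah either.
Felix starts after Omar ends, so nothing later overlaps Omar either.
Ravi starts before Felix ends → Felix and Ravi overlap.
Sofia starts after Felix ends.
Sofia starts after Ravi ends.

Felix & Ravi, Hannah & Omar, Lucia & Mei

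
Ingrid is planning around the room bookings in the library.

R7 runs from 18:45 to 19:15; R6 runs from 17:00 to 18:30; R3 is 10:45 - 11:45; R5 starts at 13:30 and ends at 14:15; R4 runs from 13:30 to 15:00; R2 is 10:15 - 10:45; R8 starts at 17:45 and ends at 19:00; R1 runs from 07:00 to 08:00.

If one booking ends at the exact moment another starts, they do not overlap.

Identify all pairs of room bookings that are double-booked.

R4 & R5, R6 & R8, R7 & R8

Check each pair: they overlap iff neither finishes before the other starts.
Sorted by start: R1, R2, R3, R4, R5, R6, R8, R7.
R2 starts after R1 ends; R1 is clear from here.
R3 starts exactly when R2 ends (back-to-back, no overlap); R2 is clear from here.
R4 starts after R3 ends; R3 is clear from here.
R5 starts before R4 ends → R4 and R5 overlap.
R6 starts after R4 ends; R4 is clear from here.
R6 starts after R5 ends; R5 is clear from here.
R8 starts before R6 ends → R6 and R8 overlap.
R7 starts after R6 ends.
R7 starts before R8 ends → R8 and R7 overlap.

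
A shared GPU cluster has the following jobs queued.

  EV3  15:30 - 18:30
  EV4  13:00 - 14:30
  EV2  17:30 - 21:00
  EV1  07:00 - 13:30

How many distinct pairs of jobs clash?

Sorted by start: EV1, EV4, EV3, EV2.
EV4 starts before EV1 ends → EV1 and EV4 overlap.
EV3 starts after EV1 ends, so EV1 has no further overlaps.
EV3 starts after EV4 ends, so EV4 has no further overlaps.
EV2 starts before EV3 ends → EV3 and EV2 overlap.
Overlapping pairs: EV1 & EV4, EV2 & EV3 — 2 in total.

2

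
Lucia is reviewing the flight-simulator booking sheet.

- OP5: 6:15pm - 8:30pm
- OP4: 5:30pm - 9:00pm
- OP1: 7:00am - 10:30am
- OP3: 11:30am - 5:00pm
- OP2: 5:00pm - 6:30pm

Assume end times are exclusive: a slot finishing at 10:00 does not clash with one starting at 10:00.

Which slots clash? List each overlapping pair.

OP2 & OP4, OP2 & OP5, OP4 & OP5

Sorted by start: OP1, OP3, OP2, OP4, OP5.
OP3 starts after OP1 ends; OP1 is clear from here.
OP2 starts exactly when OP3 ends (back-to-back, no overlap); OP3 is clear from here.
OP4 starts before OP2 ends → OP2 and OP4 overlap.
OP5 starts before OP2 ends → OP2 and OP5 overlap.
OP5 starts before OP4 ends → OP4 and OP5 overlap.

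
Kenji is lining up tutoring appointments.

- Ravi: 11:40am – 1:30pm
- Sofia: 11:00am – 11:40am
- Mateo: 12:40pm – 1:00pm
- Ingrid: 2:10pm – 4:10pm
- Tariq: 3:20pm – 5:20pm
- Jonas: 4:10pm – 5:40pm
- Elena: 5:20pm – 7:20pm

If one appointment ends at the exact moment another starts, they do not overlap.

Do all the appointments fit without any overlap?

Sorted by start: Sofia, Ravi, Mateo, Ingrid, Tariq, Jonas, Elena.
Ravi starts exactly when Sofia ends (back-to-back, no overlap) — done with Sofia.
Mateo starts before Ravi ends → Ravi and Mateo overlap.
That's a conflict, so the schedule is not conflict-free.

No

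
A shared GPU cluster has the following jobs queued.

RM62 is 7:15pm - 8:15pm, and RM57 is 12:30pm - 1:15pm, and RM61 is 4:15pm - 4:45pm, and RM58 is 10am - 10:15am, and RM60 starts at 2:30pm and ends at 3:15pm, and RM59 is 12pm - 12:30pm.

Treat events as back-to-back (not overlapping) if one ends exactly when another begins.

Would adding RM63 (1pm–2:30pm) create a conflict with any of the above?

RM58: ends 10:15am at or before RM63 starts 1pm → clear.
RM59: ends 12:30pm at or before RM63 starts 1pm → clear.
RM57: starts 12:30pm before RM63 ends 2:30pm, and ends 1:15pm after RM63 starts 1pm → overlap.
RM60: starts 2:30pm at or after RM63 ends 2:30pm → clear.
RM61: starts 4:15pm at or after RM63 ends 2:30pm → clear.
RM62: starts 7:15pm at or after RM63 ends 2:30pm → clear.
RM63 overlaps RM57.

Yes — it overlaps RM57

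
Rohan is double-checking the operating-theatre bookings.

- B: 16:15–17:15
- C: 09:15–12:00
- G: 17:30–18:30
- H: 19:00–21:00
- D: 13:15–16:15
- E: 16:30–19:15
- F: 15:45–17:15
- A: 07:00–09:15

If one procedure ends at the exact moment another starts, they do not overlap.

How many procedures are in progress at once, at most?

3

Sort all start/end points and keep a running count:
07:00 start A → 1
09:15 end A → 0
09:15 start C → 1
12:00 end C → 0
13:15 start D → 1
15:45 start F → 2
16:15 end D → 1
16:15 start B → 2
16:30 start E → 3
17:15 end B → 2
17:15 end F → 1
17:30 start G → 2
18:30 end G → 1
19:00 start H → 2
19:15 end E → 1
21:00 end H → 0
Peak is 3, at 16:30 (B, E, F).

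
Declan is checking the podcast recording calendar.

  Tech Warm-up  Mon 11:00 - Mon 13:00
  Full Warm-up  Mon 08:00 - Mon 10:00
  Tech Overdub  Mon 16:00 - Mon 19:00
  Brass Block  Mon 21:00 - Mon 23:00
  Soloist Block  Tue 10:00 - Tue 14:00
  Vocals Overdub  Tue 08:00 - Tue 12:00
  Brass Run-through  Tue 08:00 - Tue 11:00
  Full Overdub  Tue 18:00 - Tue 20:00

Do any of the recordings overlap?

Yes

Two intervals overlap when each starts before the other ends.
Sorted by start: Full Warm-up, Tech Warm-up, Tech Overdub, Brass Block, Vocals Overdub, Brass Run-through, Soloist Block, Full Overdub.
Tech Warm-up starts after Full Warm-up ends, so Full Warm-up has no further overlaps.
Tech Overdub starts after Tech Warm-up ends, so Tech Warm-up has no further overlaps.
Brass Block starts after Tech Overdub ends, so Tech Overdub has no further overlaps.
Vocals Overdub starts after Brass Block ends, so Brass Block has no further overlaps.
Brass Run-through starts before Vocals Overdub ends → Vocals Overdub and Brass Run-through overlap.
That's a conflict, so the schedule is not conflict-free.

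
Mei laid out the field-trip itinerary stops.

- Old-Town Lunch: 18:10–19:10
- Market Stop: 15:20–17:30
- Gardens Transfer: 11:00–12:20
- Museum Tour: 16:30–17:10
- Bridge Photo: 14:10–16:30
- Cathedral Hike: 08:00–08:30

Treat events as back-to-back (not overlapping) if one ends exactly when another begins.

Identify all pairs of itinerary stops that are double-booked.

Sorted by start: Cathedral Hike, Gardens Transfer, Bridge Photo, Market Stop, Museum Tour, Old-Town Lunch.
Gardens Transfer starts after Cathedral Hike ends — done with Cathedral Hike.
Bridge Photo starts after Gardens Transfer ends — done with Gardens Transfer.
Market Stop starts before Bridge Photo ends → Bridge Photo and Market Stop overlap.
Museum Tour starts exactly when Bridge Photo ends (back-to-back, no overlap) — done with Bridge Photo.
Museum Tour starts before Market Stop ends → Market Stop and Museum Tour overlap.
Old-Town Lunch starts after Market Stop ends.
Old-Town Lunch starts after Museum Tour ends.

Bridge Photo & Market Stop, Market Stop & Museum Tour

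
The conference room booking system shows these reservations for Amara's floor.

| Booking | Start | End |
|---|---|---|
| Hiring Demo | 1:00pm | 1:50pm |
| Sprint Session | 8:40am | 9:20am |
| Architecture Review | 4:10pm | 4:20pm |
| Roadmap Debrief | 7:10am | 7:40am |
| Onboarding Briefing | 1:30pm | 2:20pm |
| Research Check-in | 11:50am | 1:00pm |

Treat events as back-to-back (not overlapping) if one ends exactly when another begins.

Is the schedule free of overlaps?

No

Two intervals overlap when each starts before the other ends.
Sorted by start: Roadmap Debrief, Sprint Session, Research Check-in, Hiring Demo, Onboarding Briefing, Architecture Review.
Sprint Session starts after Roadmap Debrief ends, so Roadmap Debrief has no further overlaps.
Research Check-in starts after Sprint Session ends, so Sprint Session has no further overlaps.
Hiring Demo starts exactly when Research Check-in ends (back-to-back, no overlap), so Research Check-in has no further overlaps.
Onboarding Briefing starts before Hiring Demo ends → Hiring Demo and Onboarding Briefing overlap.
That's a conflict, so the schedule is not conflict-free.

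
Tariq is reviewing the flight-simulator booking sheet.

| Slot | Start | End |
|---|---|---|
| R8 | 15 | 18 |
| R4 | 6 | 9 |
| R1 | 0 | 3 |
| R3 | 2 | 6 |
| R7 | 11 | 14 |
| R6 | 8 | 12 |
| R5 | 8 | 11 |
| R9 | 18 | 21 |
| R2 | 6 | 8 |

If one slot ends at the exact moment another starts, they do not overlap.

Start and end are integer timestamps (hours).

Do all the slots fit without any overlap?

Two intervals overlap when each starts before the other ends.
Sorted by start: R1, R3, R2, R4, R5, R6, R7, R8, R9.
R3 starts before R1 ends → R1 and R3 overlap.
That's a conflict, so the schedule is not conflict-free.

No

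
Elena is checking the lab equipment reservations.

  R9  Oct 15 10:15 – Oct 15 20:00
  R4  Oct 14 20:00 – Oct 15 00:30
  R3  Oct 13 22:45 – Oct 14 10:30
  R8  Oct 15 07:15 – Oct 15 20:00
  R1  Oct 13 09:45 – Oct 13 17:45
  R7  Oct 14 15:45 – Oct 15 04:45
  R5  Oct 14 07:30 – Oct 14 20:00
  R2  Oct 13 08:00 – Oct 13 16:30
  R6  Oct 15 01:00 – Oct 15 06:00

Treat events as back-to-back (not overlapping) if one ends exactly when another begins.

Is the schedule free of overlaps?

Sorted by start: R2, R1, R3, R5, R7, R4, R6, R8, R9.
R1 starts before R2 ends → R2 and R1 overlap.
That's a conflict, so the schedule is not conflict-free.

No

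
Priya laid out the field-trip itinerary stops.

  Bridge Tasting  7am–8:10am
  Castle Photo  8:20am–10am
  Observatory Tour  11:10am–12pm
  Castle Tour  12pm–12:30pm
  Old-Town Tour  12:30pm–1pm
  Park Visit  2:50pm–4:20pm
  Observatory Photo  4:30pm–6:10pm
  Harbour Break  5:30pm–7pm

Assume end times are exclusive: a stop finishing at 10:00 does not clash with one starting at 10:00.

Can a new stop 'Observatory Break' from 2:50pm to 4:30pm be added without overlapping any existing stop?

No — it overlaps Park Visit

Bridge Tasting: ends 8:10am at or before Observatory Break starts 2:50pm → clear.
Castle Photo: ends 10am at or before Observatory Break starts 2:50pm → clear.
Observatory Tour: ends 12pm at or before Observatory Break starts 2:50pm → clear.
Castle Tour: ends 12:30pm at or before Observatory Break starts 2:50pm → clear.
Old-Town Tour: ends 1pm at or before Observatory Break starts 2:50pm → clear.
Park Visit: starts 2:50pm before Observatory Break ends 4:30pm, and ends 4:20pm after Observatory Break starts 2:50pm → overlap.
Observatory Photo: starts 4:30pm at or after Observatory Break ends 4:30pm → clear.
Harbour Break: starts 5:30pm at or after Observatory Break ends 4:30pm → clear.
Observatory Break overlaps Park Visit.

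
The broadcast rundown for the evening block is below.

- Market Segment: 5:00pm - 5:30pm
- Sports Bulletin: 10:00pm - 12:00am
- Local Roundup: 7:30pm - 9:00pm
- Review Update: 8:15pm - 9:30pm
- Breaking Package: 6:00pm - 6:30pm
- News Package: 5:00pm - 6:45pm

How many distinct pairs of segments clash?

Check each pair: they overlap iff neither finishes before the other starts.
Sorted by start: Market Segment, News Package, Breaking Package, Local Roundup, Review Update, Sports Bulletin.
News Package starts before Market Segment ends → Market Segment and News Package overlap.
Breaking Package starts after Market Segment ends; Market Segment is clear from here.
Breaking Package starts before News Package ends → News Package and Breaking Package overlap.
Local Roundup starts after News Package ends; News Package is clear from here.
Local Roundup starts after Breaking Package ends; Breaking Package is clear from here.
Review Update starts before Local Roundup ends → Local Roundup and Review Update overlap.
Sports Bulletin starts after Local Roundup ends.
Sports Bulletin starts after Review Update ends.
Overlapping pairs: Breaking Package & News Package, Local Roundup & Review Update, Market Segment & News Package — 3 in total.

3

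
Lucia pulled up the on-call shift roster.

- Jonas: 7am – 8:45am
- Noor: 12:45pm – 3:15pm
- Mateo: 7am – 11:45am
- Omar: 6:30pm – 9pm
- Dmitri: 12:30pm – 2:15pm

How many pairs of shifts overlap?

2

Sorted by start: Jonas, Mateo, Dmitri, Noor, Omar.
Mateo starts before Jonas ends → Jonas and Mateo overlap.
Dmitri starts after Jonas ends — done with Jonas.
Dmitri starts after Mateo ends — done with Mateo.
Noor starts before Dmitri ends → Dmitri and Noor overlap.
Omar starts after Dmitri ends.
Omar starts after Noor ends.
Overlapping pairs: Dmitri & Noor, Jonas & Mateo — 2 in total.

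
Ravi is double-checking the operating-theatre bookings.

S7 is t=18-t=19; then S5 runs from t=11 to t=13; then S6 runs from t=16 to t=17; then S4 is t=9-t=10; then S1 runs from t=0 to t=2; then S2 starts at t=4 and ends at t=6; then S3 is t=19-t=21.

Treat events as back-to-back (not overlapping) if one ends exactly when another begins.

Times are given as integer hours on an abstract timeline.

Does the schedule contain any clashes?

Sorted by start: S1, S2, S4, S5, S6, S7, S3.
S2 starts after S1 ends — done with S1.
S4 starts after S2 ends — done with S2.
S5 starts after S4 ends — done with S4.
S6 starts after S5 ends — done with S5.
S7 starts after S6 ends — done with S6.
S3 starts exactly when S7 ends (back-to-back, no overlap).
Every pair is clear; the schedule has no overlaps.

No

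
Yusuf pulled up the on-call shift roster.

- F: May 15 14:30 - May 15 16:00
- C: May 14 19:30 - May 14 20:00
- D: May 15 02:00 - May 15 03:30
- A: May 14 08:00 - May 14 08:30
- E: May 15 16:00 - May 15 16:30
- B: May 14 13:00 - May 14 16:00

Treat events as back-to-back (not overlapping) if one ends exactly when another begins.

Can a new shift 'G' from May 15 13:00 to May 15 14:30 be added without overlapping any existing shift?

Yes — the slot is free

A: ends May 14 08:30 at or before G starts May 15 13:00 → clear.
B: ends May 14 16:00 at or before G starts May 15 13:00 → clear.
C: ends May 14 20:00 at or before G starts May 15 13:00 → clear.
D: ends May 15 03:30 at or before G starts May 15 13:00 → clear.
F: starts May 15 14:30 at or after G ends May 15 14:30 → clear.
E: starts May 15 16:00 at or after G ends May 15 14:30 → clear.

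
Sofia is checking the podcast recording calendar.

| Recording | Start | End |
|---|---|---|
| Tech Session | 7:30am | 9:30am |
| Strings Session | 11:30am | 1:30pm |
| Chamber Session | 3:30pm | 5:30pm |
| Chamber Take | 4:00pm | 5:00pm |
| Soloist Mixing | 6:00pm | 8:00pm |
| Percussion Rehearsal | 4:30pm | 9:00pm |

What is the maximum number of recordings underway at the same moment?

3

Walk through starts and ends in time order (an end at T is processed before a start at T):
7:30am start Tech Session → 1
9:30am end Tech Session → 0
11:30am start Strings Session → 1
1:30pm end Strings Session → 0
3:30pm start Chamber Session → 1
4:00pm start Chamber Take → 2
4:30pm start Percussion Rehearsal → 3
5:00pm end Chamber Take → 2
5:30pm end Chamber Session → 1
6:00pm start Soloist Mixing → 2
8:00pm end Soloist Mixing → 1
9:00pm end Percussion Rehearsal → 0
Peak is 3, at 4:30pm (Chamber Session, Chamber Take, Percussion Rehearsal).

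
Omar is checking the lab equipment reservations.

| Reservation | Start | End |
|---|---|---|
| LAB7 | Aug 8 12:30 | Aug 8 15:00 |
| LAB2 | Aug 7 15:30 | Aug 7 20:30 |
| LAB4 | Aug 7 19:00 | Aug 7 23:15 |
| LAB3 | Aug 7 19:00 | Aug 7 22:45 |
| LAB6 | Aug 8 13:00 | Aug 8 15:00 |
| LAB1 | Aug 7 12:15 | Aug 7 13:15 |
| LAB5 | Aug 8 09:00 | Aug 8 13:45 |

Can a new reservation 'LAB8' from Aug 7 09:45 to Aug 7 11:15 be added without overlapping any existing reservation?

LAB1: starts Aug 7 12:15 at or after LAB8 ends Aug 7 11:15 → clear.
LAB2: starts Aug 7 15:30 at or after LAB8 ends Aug 7 11:15 → clear.
LAB3: starts Aug 7 19:00 at or after LAB8 ends Aug 7 11:15 → clear.
LAB4: starts Aug 7 19:00 at or after LAB8 ends Aug 7 11:15 → clear.
LAB5: starts Aug 8 09:00 at or after LAB8 ends Aug 7 11:15 → clear.
LAB7: starts Aug 8 12:30 at or after LAB8 ends Aug 7 11:15 → clear.
LAB6: starts Aug 8 13:00 at or after LAB8 ends Aug 7 11:15 → clear.

Yes — the slot is free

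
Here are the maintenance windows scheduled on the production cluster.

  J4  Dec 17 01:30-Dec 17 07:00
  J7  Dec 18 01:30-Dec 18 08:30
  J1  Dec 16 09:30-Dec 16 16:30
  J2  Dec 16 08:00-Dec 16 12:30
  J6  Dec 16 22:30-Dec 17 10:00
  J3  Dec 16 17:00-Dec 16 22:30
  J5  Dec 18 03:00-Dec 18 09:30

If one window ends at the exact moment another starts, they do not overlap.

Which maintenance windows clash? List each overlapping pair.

J1 & J2, J4 & J6, J5 & J7

Two intervals overlap when each starts before the other ends.
Sorted by start: J2, J1, J3, J6, J4, J7, J5.
J1 starts before J2 ends → J2 and J1 overlap.
J3 starts after J2 ends — done with J2.
J3 starts after J1 ends — done with J1.
J6 starts exactly when J3 ends (back-to-back, no overlap) — done with J3.
J4 starts before J6 ends → J6 and J4 overlap.
J7 starts after J6 ends — done with J6.
J7 starts after J4 ends — done with J4.
J5 starts before J7 ends → J7 and J5 overlap.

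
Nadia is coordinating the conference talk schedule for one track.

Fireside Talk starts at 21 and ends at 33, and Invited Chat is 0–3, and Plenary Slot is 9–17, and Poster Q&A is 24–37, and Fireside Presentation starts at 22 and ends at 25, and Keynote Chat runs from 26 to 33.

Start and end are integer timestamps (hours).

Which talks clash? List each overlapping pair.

Sorted by start: Invited Chat, Plenary Slot, Fireside Talk, Fireside Presentation, Poster Q&A, Keynote Chat.
Plenary Slot starts after Invited Chat ends — done with Invited Chat.
Fireside Talk starts after Plenary Slot ends — done with Plenary Slot.
Fireside Presentation starts before Fireside Talk ends → Fireside Talk and Fireside Presentation overlap.
Poster Q&A starts before Fireside Talk ends → Fireside Talk and Poster Q&A overlap.
Keynote Chat starts before Fireside Talk ends → Fireside Talk and Keynote Chat overlap.
Poster Q&A starts before Fireside Presentation ends → Fireside Presentation and Poster Q&A overlap.
Keynote Chat starts after Fireside Presentation ends.
Keynote Chat starts before Poster Q&A ends → Poster Q&A and Keynote Chat overlap.

Fireside Presentation & Fireside Talk, Fireside Presentation & Poster Q&A, Fireside Talk & Keynote Chat, Fireside Talk & Poster Q&A, Keynote Chat & Poster Q&A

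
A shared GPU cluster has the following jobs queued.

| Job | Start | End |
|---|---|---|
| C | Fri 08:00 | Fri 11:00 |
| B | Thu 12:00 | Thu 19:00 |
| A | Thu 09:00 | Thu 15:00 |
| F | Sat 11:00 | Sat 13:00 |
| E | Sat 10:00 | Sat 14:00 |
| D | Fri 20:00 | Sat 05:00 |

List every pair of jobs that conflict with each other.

A & B, E & F

Sorted by start: A, B, C, D, E, F.
B starts before A ends → A and B overlap.
C starts after A ends, so A has no further overlaps.
C starts after B ends, so B has no further overlaps.
D starts after C ends, so C has no further overlaps.
E starts after D ends, so D has no further overlaps.
F starts before E ends → E and F overlap.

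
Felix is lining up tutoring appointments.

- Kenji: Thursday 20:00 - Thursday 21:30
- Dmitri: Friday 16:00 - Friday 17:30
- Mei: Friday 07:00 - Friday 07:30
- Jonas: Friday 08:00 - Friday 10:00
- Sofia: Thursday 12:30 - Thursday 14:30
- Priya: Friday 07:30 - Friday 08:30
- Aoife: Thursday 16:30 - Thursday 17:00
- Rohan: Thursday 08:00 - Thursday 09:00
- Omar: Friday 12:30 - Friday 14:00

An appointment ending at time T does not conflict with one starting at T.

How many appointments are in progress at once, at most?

2

Sweep the timeline, counting +1 at each start and −1 at each end (ends before starts at a tie):
Thursday 08:00 start Rohan → 1
Thursday 09:00 end Rohan → 0
Thursday 12:30 start Sofia → 1
Thursday 14:30 end Sofia → 0
Thursday 16:30 start Aoife → 1
Thursday 17:00 end Aoife → 0
Thursday 20:00 start Kenji → 1
Thursday 21:30 end Kenji → 0
Friday 07:00 start Mei → 1
Friday 07:30 end Mei → 0
Friday 07:30 start Priya → 1
Friday 08:00 start Jonas → 2
Friday 08:30 end Priya → 1
Friday 10:00 end Jonas → 0
Friday 12:30 start Omar → 1
Friday 14:00 end Omar → 0
Friday 16:00 start Dmitri → 1
Friday 17:30 end Dmitri → 0
Peak is 2, at Friday 08:00 (Jonas, Priya).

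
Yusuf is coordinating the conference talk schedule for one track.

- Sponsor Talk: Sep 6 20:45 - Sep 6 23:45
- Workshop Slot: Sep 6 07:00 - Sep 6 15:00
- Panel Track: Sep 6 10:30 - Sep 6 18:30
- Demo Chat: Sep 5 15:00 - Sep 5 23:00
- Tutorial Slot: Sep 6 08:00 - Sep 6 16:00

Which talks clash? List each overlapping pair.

Sorted by start: Demo Chat, Workshop Slot, Tutorial Slot, Panel Track, Sponsor Talk.
Workshop Slot starts after Demo Chat ends, so Demo Chat has no further overlaps.
Tutorial Slot starts before Workshop Slot ends → Workshop Slot and Tutorial Slot overlap.
Panel Track starts before Workshop Slot ends → Workshop Slot and Panel Track overlap.
Sponsor Talk starts after Workshop Slot ends.
Panel Track starts before Tutorial Slot ends → Tutorial Slot and Panel Track overlap.
Sponsor Talk starts after Tutorial Slot ends.
Sponsor Talk starts after Panel Track ends.

Panel Track & Tutorial Slot, Panel Track & Workshop Slot, Tutorial Slot & Workshop Slot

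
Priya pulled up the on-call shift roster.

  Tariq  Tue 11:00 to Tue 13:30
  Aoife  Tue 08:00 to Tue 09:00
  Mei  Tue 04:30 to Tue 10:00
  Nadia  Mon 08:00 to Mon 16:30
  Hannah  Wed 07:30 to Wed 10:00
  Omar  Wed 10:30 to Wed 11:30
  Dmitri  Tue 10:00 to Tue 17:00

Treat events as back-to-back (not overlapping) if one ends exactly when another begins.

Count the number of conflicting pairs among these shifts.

Sorted by start: Nadia, Mei, Aoife, Dmitri, Tariq, Hannah, Omar.
Mei starts after Nadia ends — done with Nadia.
Aoife starts before Mei ends → Mei and Aoife overlap.
Dmitri starts exactly when Mei ends (back-to-back, no overlap) — done with Mei.
Dmitri starts after Aoife ends — done with Aoife.
Tariq starts before Dmitri ends → Dmitri and Tariq overlap.
Hannah starts after Dmitri ends — done with Dmitri.
Hannah starts after Tariq ends — done with Tariq.
Omar starts after Hannah ends.
Overlapping pairs: Aoife & Mei, Dmitri & Tariq — 2 in total.

2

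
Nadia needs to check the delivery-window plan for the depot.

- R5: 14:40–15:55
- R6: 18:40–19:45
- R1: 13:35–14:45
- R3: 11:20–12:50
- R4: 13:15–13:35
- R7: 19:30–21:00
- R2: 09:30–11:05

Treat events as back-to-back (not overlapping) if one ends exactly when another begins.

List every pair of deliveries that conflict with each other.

R1 & R5, R6 & R7

Sorted by start: R2, R3, R4, R1, R5, R6, R7.
R3 starts after R2 ends, so nothing later overlaps R2 either.
R4 starts after R3 ends, so nothing later overlaps R3 either.
R1 starts exactly when R4 ends (back-to-back, no overlap), so nothing later overlaps R4 either.
R5 starts before R1 ends → R1 and R5 overlap.
R6 starts after R1 ends, so nothing later overlaps R1 either.
R6 starts after R5 ends, so nothing later overlaps R5 either.
R7 starts before R6 ends → R6 and R7 overlap.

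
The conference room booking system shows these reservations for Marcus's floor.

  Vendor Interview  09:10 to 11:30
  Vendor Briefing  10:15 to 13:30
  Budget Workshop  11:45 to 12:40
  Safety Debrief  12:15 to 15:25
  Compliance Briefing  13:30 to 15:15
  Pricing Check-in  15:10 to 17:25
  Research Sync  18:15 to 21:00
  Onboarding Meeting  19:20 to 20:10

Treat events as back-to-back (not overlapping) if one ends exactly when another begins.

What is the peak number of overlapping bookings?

3

Sweep the timeline, counting +1 at each start and −1 at each end (ends before starts at a tie):
09:10 start Vendor Interview → 1
10:15 start Vendor Briefing → 2
11:30 end Vendor Interview → 1
11:45 start Budget Workshop → 2
12:15 start Safety Debrief → 3
12:40 end Budget Workshop → 2
13:30 end Vendor Briefing → 1
13:30 start Compliance Briefing → 2
15:10 start Pricing Check-in → 3
15:15 end Compliance Briefing → 2
15:25 end Safety Debrief → 1
17:25 end Pricing Check-in → 0
18:15 start Research Sync → 1
19:20 start Onboarding Meeting → 2
20:10 end Onboarding Meeting → 1
21:00 end Research Sync → 0
Peak is 3, at 12:15 (Budget Workshop, Safety Debrief, Vendor Briefing).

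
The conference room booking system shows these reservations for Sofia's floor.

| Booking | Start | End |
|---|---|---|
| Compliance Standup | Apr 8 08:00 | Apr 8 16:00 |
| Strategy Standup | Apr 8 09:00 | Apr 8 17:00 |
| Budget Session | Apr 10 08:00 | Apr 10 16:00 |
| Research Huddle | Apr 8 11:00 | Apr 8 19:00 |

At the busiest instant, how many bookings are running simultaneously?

Sort all start/end points and keep a running count:
Apr 8 08:00 start Compliance Standup → 1
Apr 8 09:00 start Strategy Standup → 2
Apr 8 11:00 start Research Huddle → 3
Apr 8 16:00 end Compliance Standup → 2
Apr 8 17:00 end Strategy Standup → 1
Apr 8 19:00 end Research Huddle → 0
Apr 10 08:00 start Budget Session → 1
Apr 10 16:00 end Budget Session → 0
Peak is 3, at Apr 8 11:00 (Compliance Standup, Research Huddle, Strategy Standup).

3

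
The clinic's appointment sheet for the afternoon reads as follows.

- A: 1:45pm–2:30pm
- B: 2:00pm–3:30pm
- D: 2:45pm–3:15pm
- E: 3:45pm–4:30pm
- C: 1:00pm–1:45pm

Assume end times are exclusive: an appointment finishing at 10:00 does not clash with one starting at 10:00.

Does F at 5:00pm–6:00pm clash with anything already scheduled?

No — it doesn't clash with anything

C: ends 1:45pm at or before F starts 5:00pm → clear.
A: ends 2:30pm at or before F starts 5:00pm → clear.
B: ends 3:30pm at or before F starts 5:00pm → clear.
D: ends 3:15pm at or before F starts 5:00pm → clear.
E: ends 4:30pm at or before F starts 5:00pm → clear.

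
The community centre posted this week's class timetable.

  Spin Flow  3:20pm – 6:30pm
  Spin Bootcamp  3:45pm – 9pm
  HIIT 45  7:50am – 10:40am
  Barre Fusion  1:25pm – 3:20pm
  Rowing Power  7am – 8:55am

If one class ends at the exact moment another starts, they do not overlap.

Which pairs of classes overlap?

HIIT 45 & Rowing Power, Spin Bootcamp & Spin Flow

Sorted by start: Rowing Power, HIIT 45, Barre Fusion, Spin Flow, Spin Bootcamp.
HIIT 45 starts before Rowing Power ends → Rowing Power and HIIT 45 overlap.
Barre Fusion starts after Rowing Power ends, so nothing later overlaps Rowing Power either.
Barre Fusion starts after HIIT 45 ends, so nothing later overlaps HIIT 45 either.
Spin Flow starts exactly when Barre Fusion ends (back-to-back, no overlap), so nothing later overlaps Barre Fusion either.
Spin Bootcamp starts before Spin Flow ends → Spin Flow and Spin Bootcamp overlap.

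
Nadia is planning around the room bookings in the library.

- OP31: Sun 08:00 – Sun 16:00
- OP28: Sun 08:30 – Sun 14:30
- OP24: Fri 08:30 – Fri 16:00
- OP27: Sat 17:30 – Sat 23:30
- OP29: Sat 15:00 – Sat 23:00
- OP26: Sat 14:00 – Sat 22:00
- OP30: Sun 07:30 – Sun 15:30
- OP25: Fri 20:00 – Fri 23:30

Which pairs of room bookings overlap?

Sorted by start: OP24, OP25, OP26, OP29, OP27, OP30, OP31, OP28.
OP25 starts after OP24 ends — done with OP24.
OP26 starts after OP25 ends — done with OP25.
OP29 starts before OP26 ends → OP26 and OP29 overlap.
OP27 starts before OP26 ends → OP26 and OP27 overlap.
OP30 starts after OP26 ends — done with OP26.
OP27 starts before OP29 ends → OP29 and OP27 overlap.
OP30 starts after OP29 ends — done with OP29.
OP30 starts after OP27 ends — done with OP27.
OP31 starts before OP30 ends → OP30 and OP31 overlap.
OP28 starts before OP30 ends → OP30 and OP28 overlap.
OP28 starts before OP31 ends → OP31 and OP28 overlap.

OP26 & OP27, OP26 & OP29, OP27 & OP29, OP28 & OP30, OP28 & OP31, OP30 & OP31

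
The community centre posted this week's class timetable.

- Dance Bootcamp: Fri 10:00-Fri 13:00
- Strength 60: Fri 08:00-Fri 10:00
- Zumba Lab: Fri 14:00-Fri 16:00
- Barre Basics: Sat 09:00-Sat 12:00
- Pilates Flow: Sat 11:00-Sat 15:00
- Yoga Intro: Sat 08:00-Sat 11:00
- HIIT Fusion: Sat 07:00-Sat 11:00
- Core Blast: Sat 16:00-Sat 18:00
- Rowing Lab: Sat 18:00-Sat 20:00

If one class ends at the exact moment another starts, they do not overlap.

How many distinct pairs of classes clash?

Check each pair: they overlap iff neither finishes before the other starts.
Sorted by start: Strength 60, Dance Bootcamp, Zumba Lab, HIIT Fusion, Yoga Intro, Barre Basics, Pilates Flow, Core Blast, Rowing Lab.
Dance Bootcamp starts exactly when Strength 60 ends (back-to-back, no overlap), so Strength 60 has no further overlaps.
Zumba Lab starts after Dance Bootcamp ends, so Dance Bootcamp has no further overlaps.
HIIT Fusion starts after Zumba Lab ends, so Zumba Lab has no further overlaps.
Yoga Intro starts before HIIT Fusion ends → HIIT Fusion and Yoga Intro overlap.
Barre Basics starts before HIIT Fusion ends → HIIT Fusion and Barre Basics overlap.
Pilates Flow starts exactly when HIIT Fusion ends (back-to-back, no overlap), so HIIT Fusion has no further overlaps.
Barre Basics starts before Yoga Intro ends → Yoga Intro and Barre Basics overlap.
Pilates Flow starts exactly when Yoga Intro ends (back-to-back, no overlap), so Yoga Intro has no further overlaps.
Pilates Flow starts before Barre Basics ends → Barre Basics and Pilates Flow overlap.
Core Blast starts after Barre Basics ends, so Barre Basics has no further overlaps.
Core Blast starts after Pilates Flow ends, so Pilates Flow has no further overlaps.
Rowing Lab starts exactly when Core Blast ends (back-to-back, no overlap).
Overlapping pairs: Barre Basics & HIIT Fusion, Barre Basics & Pilates Flow, Barre Basics & Yoga Intro, HIIT Fusion & Yoga Intro — 4 in total.

4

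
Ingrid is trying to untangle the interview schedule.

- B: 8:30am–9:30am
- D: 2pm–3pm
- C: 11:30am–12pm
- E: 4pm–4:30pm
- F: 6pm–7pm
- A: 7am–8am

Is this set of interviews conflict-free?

Check each pair: they overlap iff neither finishes before the other starts.
Sorted by start: A, B, C, D, E, F.
B starts after A ends; A is clear from here.
C starts after B ends; B is clear from here.
D starts after C ends; C is clear from here.
E starts after D ends; D is clear from here.
F starts after E ends.
Every pair is clear; the schedule has no overlaps.

Yes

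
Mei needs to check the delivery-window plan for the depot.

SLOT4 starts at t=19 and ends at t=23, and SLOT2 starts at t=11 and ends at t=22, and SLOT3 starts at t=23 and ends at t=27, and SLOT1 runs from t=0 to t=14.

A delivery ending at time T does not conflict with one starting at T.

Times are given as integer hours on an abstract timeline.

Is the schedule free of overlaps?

No

Sorted by start: SLOT1, SLOT2, SLOT4, SLOT3.
SLOT2 starts before SLOT1 ends → SLOT1 and SLOT2 overlap.
That's a conflict, so the schedule is not conflict-free.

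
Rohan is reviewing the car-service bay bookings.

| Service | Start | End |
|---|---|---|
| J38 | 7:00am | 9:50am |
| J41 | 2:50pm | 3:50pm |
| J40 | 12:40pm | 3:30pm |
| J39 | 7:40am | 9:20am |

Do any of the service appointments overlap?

Sorted by start: J38, J39, J40, J41.
J39 starts before J38 ends → J38 and J39 overlap.
That's a conflict, so the schedule is not conflict-free.

Yes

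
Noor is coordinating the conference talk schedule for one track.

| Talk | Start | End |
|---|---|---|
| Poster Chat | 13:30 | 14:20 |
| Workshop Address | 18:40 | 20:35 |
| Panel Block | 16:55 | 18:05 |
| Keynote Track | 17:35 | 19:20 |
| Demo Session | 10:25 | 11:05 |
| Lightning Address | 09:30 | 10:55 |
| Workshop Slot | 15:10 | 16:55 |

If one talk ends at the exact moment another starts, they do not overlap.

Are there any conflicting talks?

Check each pair: they overlap iff neither finishes before the other starts.
Sorted by start: Lightning Address, Demo Session, Poster Chat, Workshop Slot, Panel Block, Keynote Track, Workshop Address.
Demo Session starts before Lightning Address ends → Lightning Address and Demo Session overlap.
That's a conflict, so the schedule is not conflict-free.

Yes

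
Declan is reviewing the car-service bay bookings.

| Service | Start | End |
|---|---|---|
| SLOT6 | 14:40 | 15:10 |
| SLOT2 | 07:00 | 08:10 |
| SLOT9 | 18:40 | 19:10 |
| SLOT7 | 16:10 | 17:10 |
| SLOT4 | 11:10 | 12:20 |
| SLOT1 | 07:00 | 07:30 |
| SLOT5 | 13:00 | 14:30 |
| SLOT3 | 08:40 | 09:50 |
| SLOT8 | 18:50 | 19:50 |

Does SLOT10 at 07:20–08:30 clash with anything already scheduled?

Yes — it overlaps SLOT1, SLOT2

SLOT1: starts 07:00 before SLOT10 ends 08:30, and ends 07:30 after SLOT10 starts 07:20 → overlap.
SLOT2: starts 07:00 before SLOT10 ends 08:30, and ends 08:10 after SLOT10 starts 07:20 → overlap.
SLOT3: starts 08:40 at or after SLOT10 ends 08:30 → clear.
SLOT4: starts 11:10 at or after SLOT10 ends 08:30 → clear.
SLOT5: starts 13:00 at or after SLOT10 ends 08:30 → clear.
SLOT6: starts 14:40 at or after SLOT10 ends 08:30 → clear.
SLOT7: starts 16:10 at or after SLOT10 ends 08:30 → clear.
SLOT9: starts 18:40 at or after SLOT10 ends 08:30 → clear.
SLOT8: starts 18:50 at or after SLOT10 ends 08:30 → clear.
SLOT10 overlaps SLOT1, SLOT2.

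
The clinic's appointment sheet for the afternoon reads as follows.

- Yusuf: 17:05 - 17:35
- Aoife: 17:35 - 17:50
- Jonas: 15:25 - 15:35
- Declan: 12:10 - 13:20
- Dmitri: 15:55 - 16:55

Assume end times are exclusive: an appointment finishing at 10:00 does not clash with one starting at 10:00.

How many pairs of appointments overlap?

0

Sorted by start: Declan, Jonas, Dmitri, Yusuf, Aoife.
Jonas starts after Declan ends, so Declan has no further overlaps.
Dmitri starts after Jonas ends, so Jonas has no further overlaps.
Yusuf starts after Dmitri ends, so Dmitri has no further overlaps.
Aoife starts exactly when Yusuf ends (back-to-back, no overlap).
No pair overlaps.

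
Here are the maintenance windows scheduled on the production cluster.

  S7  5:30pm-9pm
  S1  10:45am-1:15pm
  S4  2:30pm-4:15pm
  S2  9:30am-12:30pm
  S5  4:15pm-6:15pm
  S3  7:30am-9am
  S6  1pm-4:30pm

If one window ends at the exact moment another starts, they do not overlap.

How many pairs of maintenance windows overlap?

Sorted by start: S3, S2, S1, S6, S4, S5, S7.
S2 starts after S3 ends; S3 is clear from here.
S1 starts before S2 ends → S2 and S1 overlap.
S6 starts after S2 ends; S2 is clear from here.
S6 starts before S1 ends → S1 and S6 overlap.
S4 starts after S1 ends; S1 is clear from here.
S4 starts before S6 ends → S6 and S4 overlap.
S5 starts before S6 ends → S6 and S5 overlap.
S7 starts after S6 ends.
S5 starts exactly when S4 ends (back-to-back, no overlap); S4 is clear from here.
S7 starts before S5 ends → S5 and S7 overlap.
Overlapping pairs: S1 & S2, S1 & S6, S4 & S6, S5 & S6, S5 & S7 — 5 in total.

5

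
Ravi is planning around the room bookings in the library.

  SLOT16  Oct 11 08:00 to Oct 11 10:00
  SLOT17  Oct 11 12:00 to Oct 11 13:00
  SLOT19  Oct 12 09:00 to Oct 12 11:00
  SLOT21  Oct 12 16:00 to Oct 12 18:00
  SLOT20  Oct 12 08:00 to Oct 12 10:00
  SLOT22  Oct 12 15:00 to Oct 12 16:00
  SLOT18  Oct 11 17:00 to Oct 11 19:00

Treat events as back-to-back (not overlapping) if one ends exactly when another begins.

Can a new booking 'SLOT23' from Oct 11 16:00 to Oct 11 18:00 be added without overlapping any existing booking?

No — it overlaps SLOT18

SLOT16: ends Oct 11 10:00 at or before SLOT23 starts Oct 11 16:00 → clear.
SLOT17: ends Oct 11 13:00 at or before SLOT23 starts Oct 11 16:00 → clear.
SLOT18: starts Oct 11 17:00 before SLOT23 ends Oct 11 18:00, and ends Oct 11 19:00 after SLOT23 starts Oct 11 16:00 → overlap.
SLOT20: starts Oct 12 08:00 at or after SLOT23 ends Oct 11 18:00 → clear.
SLOT19: starts Oct 12 09:00 at or after SLOT23 ends Oct 11 18:00 → clear.
SLOT22: starts Oct 12 15:00 at or after SLOT23 ends Oct 11 18:00 → clear.
SLOT21: starts Oct 12 16:00 at or after SLOT23 ends Oct 11 18:00 → clear.
SLOT23 overlaps SLOT18.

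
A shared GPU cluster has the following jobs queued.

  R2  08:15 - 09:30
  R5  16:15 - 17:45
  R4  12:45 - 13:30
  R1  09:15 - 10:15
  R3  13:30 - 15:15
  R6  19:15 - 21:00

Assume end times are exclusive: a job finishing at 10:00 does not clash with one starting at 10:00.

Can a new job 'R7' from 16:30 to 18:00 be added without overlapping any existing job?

R2: ends 09:30 at or before R7 starts 16:30 → clear.
R1: ends 10:15 at or before R7 starts 16:30 → clear.
R4: ends 13:30 at or before R7 starts 16:30 → clear.
R3: ends 15:15 at or before R7 starts 16:30 → clear.
R5: starts 16:15 before R7 ends 18:00, and ends 17:45 after R7 starts 16:30 → overlap.
R6: starts 19:15 at or after R7 ends 18:00 → clear.
R7 overlaps R5.

No — it overlaps R5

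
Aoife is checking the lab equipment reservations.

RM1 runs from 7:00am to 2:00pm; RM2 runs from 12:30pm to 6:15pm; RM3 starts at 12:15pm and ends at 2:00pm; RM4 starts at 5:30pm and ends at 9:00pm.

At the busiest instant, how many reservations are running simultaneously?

Sort all start/end points and keep a running count:
7:00am start RM1 → 1
12:15pm start RM3 → 2
12:30pm start RM2 → 3
2:00pm end RM1 → 2
2:00pm end RM3 → 1
5:30pm start RM4 → 2
6:15pm end RM2 → 1
9:00pm end RM4 → 0
Peak is 3, at 12:30pm (RM1, RM2, RM3).

3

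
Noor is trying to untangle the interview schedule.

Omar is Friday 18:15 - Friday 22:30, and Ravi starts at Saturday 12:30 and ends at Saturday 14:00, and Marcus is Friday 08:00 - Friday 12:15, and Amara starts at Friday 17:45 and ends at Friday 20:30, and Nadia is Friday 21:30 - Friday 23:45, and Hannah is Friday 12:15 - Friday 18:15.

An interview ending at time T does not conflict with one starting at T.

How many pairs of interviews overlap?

3

Check each pair: they overlap iff neither finishes before the other starts.
Sorted by start: Marcus, Hannah, Amara, Omar, Nadia, Ravi.
Hannah starts exactly when Marcus ends (back-to-back, no overlap), so nothing later overlaps Marcus either.
Amara starts before Hannah ends → Hannah and Amara overlap.
Omar starts exactly when Hannah ends (back-to-back, no overlap), so nothing later overlaps Hannah either.
Omar starts before Amara ends → Amara and Omar overlap.
Nadia starts after Amara ends, so nothing later overlaps Amara either.
Nadia starts before Omar ends → Omar and Nadia overlap.
Ravi starts after Omar ends.
Ravi starts after Nadia ends.
Overlapping pairs: Amara & Hannah, Amara & Omar, Nadia & Omar — 3 in total.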